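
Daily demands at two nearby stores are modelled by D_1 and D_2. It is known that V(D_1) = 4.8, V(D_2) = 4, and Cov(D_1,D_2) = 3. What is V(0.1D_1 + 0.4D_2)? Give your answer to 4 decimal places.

0.9280

V(0.1D_1 + 0.4D_2) = (0.1)²·V(D_1) + (0.4)²·V(D_2) + 2·(0.1)·(0.4)·Cov(D_1,D_2)
= 0.01·4.8 + 0.16·4 + 0.08·3 = 0.928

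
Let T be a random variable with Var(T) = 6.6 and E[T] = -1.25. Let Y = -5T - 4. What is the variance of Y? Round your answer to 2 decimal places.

Var(-5T - 4) = (-5)²·Var(T) = 25·6.6 = 165

165.00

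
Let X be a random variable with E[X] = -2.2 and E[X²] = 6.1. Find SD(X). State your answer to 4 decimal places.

1.1225

var(X) = 6.1 − (-2.2)² = 1.26
SD(X) = √1.26 ≈ 1.1225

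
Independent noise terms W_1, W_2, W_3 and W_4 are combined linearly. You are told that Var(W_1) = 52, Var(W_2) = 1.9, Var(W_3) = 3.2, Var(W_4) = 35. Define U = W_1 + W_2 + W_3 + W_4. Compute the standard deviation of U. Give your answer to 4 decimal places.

9.5969

By independence, Var(U) = (1)²Var(W_1) + (1)²Var(W_2) + (1)²Var(W_3) + (1)²Var(W_4)
= (1)²·52 + (1)²·1.9 + (1)²·3.2 + (1)²·35 = 92.1
σ(U) = √92.1 ≈ 9.5969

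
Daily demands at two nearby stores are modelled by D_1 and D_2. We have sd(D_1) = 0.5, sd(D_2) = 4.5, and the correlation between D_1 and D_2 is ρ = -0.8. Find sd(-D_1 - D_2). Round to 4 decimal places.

var(D_1) = (0.5)² = 0.25;  var(D_2) = (4.5)² = 20.25
cov(D_1,D_2) = ρ·sd(D_1)·sd(D_2) = -0.8·0.5·4.5 = -1.8
var(-D_1 - D_2) = (-1)²·var(D_1) + (-1)²·var(D_2) + 2·(-1)·(-1)·cov(D_1,D_2)
= 1·0.25 + 1·20.25 + 2·-1.8 = 16.9
sd(-D_1 - D_2) = √16.9 ≈ 4.1110

4.1110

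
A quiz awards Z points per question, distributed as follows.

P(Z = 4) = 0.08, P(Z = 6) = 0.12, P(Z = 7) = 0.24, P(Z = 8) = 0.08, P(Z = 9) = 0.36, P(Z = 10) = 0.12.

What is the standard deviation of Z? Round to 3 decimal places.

1.673

E[Z] = (4)(0.08) + (6)(0.12) + (7)(0.24) + (8)(0.08) + (9)(0.36) + (10)(0.12) = 7.8
E[Z²] = (4)²(0.08) + (6)²(0.12) + (7)²(0.24) + (8)²(0.08) + (9)²(0.36) + (10)²(0.12) = 63.64
var(Z) = E[Z²] − (E[Z])² = 63.64 − (7.8)² = 2.8
σ(Z) = √2.8 ≈ 1.673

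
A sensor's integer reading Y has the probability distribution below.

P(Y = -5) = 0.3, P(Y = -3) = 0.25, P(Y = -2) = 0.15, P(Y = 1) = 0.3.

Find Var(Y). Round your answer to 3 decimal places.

E[Y] = (-5)(0.3) + (-3)(0.25) + (-2)(0.15) + (1)(0.3) = -2.25
E[Y²] = (-5)²(0.3) + (-3)²(0.25) + (-2)²(0.15) + (1)²(0.3) = 10.65
Var(Y) = E[Y²] − (E[Y])² = 10.65 − (-2.25)² = 5.5875

5.588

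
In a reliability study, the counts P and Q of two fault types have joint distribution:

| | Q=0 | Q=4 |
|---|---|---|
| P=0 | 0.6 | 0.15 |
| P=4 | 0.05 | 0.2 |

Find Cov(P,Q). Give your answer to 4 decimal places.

1.8000

E[P] = 1,  E[Q] = 1.4
E[PQ] = 3.2
Cov(P,Q) = E[PQ] − E[P]E[Q] = 3.2 − (1)(1.4) = 1.8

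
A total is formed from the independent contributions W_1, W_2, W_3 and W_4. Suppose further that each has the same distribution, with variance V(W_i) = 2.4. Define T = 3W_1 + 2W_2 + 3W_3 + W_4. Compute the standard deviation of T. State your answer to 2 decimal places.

7.43

By independence, V(T) = (3)²V(W_1) + (2)²V(W_2) + (3)²V(W_3) + (1)²V(W_4)
= (3)²·2.4 + (2)²·2.4 + (3)²·2.4 + (1)²·2.4 = 55.2
σ(T) = √55.2 ≈ 7.43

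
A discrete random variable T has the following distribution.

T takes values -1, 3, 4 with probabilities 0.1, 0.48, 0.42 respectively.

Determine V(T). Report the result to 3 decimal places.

2.020

E[T] = (-1)(0.1) + (3)(0.48) + (4)(0.42) = 3.02
E[T²] = (-1)²(0.1) + (3)²(0.48) + (4)²(0.42) = 11.14
V(T) = E[T²] − (E[T])² = 11.14 − (3.02)² = 2.0196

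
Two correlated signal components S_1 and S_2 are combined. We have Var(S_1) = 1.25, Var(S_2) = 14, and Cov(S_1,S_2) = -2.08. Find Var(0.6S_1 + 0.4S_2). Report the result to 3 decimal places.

1.692

Var(0.6S_1 + 0.4S_2) = (0.6)²·Var(S_1) + (0.4)²·Var(S_2) + 2·(0.6)·(0.4)·Cov(S_1,S_2)
= 0.36·1.25 + 0.16·14 + 0.48·-2.08 = 1.6916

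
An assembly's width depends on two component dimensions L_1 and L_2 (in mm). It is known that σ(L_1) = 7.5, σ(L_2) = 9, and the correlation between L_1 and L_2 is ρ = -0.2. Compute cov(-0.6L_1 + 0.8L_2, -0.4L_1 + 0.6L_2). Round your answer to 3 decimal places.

Var(L_1) = (7.5)² = 56.25;  Var(L_2) = (9)² = 81
cov(L_1,L_2) = ρ·σ(L_1)·σ(L_2) = -0.2·7.5·9 = -13.5
cov(-0.6L_1 + 0.8L_2, -0.4L_1 + 0.6L_2) = (-0.6)(-0.4)Var(L_1) + (0.8)(0.6)Var(L_2) + [(-0.6)(0.6) + (0.8)(-0.4)]cov(L_1,L_2)
= 0.24·56.25 + 0.48·81 + -0.68·-13.5 = 61.56

61.560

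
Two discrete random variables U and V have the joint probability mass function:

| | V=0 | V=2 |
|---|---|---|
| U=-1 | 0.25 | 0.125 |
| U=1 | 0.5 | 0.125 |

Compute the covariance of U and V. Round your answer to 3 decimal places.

-0.125

E[U] = 0.25,  E[V] = 0.5
E[UV] = 0
cov(U,V) = E[UV] − E[U]E[V] = 0 − (0.25)(0.5) = -0.125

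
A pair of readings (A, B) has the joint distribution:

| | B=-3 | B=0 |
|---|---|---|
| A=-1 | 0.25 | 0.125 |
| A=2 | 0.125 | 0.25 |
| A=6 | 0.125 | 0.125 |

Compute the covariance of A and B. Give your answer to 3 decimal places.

0.563

E[A] = 1.875,  E[B] = -1.5
E[AB] = -2.25
cov(A,B) = E[AB] − E[A]E[B] = -2.25 − (1.875)(-1.5) = 0.5625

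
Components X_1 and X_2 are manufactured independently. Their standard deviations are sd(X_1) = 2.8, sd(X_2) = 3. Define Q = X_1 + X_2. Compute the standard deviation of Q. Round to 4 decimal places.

Var(X_1) = 7.84, Var(X_2) = 9
By independence, Var(Q) = (1)²Var(X_1) + (1)²Var(X_2)
= (1)²·7.84 + (1)²·9 = 16.84
sd(Q) = √16.84 ≈ 4.1037

4.1037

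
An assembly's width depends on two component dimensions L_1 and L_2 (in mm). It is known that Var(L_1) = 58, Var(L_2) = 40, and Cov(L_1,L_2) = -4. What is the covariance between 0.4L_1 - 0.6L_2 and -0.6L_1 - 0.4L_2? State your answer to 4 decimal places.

Cov(0.4L_1 - 0.6L_2, -0.6L_1 - 0.4L_2) = (0.4)(-0.6)Var(L_1) + (-0.6)(-0.4)Var(L_2) + [(0.4)(-0.4) + (-0.6)(-0.6)]Cov(L_1,L_2)
= -0.24·58 + 0.24·40 + 0.2·-4 = -5.12

-5.1200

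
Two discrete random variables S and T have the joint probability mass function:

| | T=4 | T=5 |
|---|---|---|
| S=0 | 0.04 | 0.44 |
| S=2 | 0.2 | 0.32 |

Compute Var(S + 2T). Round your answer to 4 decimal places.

E[S] = 1.04,  E[T] = 4.76,  E[ST] = 4.8
Var(S) = 2.08 − (1.04)² = 0.9984;  Var(T) = 22.84 − (4.76)² = 0.1824
Cov(S,T) = 4.8 − (1.04)(4.76) = -0.1504
Var(S + 2T) = (1)²·0.9984 + (2)²·0.1824 + 2·(1)·(2)·-0.1504 = 1.1264

1.1264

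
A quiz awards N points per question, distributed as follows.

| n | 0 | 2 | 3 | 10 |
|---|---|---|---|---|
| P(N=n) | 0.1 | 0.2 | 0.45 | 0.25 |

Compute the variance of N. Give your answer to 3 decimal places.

E[N] = (0)(0.1) + (2)(0.2) + (3)(0.45) + (10)(0.25) = 4.25
E[N²] = (0)²(0.1) + (2)²(0.2) + (3)²(0.45) + (10)²(0.25) = 29.85
V(N) = E[N²] − (E[N])² = 29.85 − (4.25)² = 11.7875

11.788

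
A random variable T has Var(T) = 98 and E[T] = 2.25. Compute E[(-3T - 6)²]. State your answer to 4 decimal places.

1044.5625

E[-3T - 6] = -3·2.25 − 6 = -12.75
Var(-3T - 6) = (-3)²·98 = 882
E[(-3T - 6)²] = Var((-3T - 6)) + (E[(-3T - 6)])² = 882 + (-12.75)² = 1044.5625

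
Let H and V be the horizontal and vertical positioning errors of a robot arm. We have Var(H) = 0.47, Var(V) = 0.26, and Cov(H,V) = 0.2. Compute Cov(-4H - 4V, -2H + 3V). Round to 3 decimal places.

Cov(-4H - 4V, -2H + 3V) = (-4)(-2)Var(H) + (-4)(3)Var(V) + [(-4)(3) + (-4)(-2)]Cov(H,V)
= 8·0.47 + -12·0.26 + -4·0.2 = -0.16

-0.160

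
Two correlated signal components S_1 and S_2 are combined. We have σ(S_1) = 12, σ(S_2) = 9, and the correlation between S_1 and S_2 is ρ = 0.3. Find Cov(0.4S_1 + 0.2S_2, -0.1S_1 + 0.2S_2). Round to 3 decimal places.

-0.576

V(S_1) = (12)² = 144;  V(S_2) = (9)² = 81
Cov(S_1,S_2) = ρ·σ(S_1)·σ(S_2) = 0.3·12·9 = 32.4
Cov(0.4S_1 + 0.2S_2, -0.1S_1 + 0.2S_2) = (0.4)(-0.1)V(S_1) + (0.2)(0.2)V(S_2) + [(0.4)(0.2) + (0.2)(-0.1)]Cov(S_1,S_2)
= -0.04·144 + 0.04·81 + 0.06·32.4 = -0.576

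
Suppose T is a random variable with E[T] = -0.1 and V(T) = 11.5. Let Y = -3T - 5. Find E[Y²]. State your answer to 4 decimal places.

E[-3T - 5] = -3·-0.1 − 5 = -4.7
V(-3T - 5) = (-3)²·11.5 = 103.5
E[Y²] = V(Y) + (E[Y])² = 103.5 + (-4.7)² = 125.59

125.5900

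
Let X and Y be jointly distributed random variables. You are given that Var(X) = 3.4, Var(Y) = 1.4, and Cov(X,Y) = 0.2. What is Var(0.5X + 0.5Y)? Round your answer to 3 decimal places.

Var(0.5X + 0.5Y) = (0.5)²·Var(X) + (0.5)²·Var(Y) + 2·(0.5)·(0.5)·Cov(X,Y)
= 0.25·3.4 + 0.25·1.4 + 0.5·0.2 = 1.3

1.300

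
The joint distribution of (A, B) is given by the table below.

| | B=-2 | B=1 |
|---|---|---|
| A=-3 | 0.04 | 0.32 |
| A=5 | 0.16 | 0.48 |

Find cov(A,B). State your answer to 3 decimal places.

-0.768

E[A] = 2.12,  E[B] = 0.4
E[AB] = 0.08
cov(A,B) = E[AB] − E[A]E[B] = 0.08 − (2.12)(0.4) = -0.768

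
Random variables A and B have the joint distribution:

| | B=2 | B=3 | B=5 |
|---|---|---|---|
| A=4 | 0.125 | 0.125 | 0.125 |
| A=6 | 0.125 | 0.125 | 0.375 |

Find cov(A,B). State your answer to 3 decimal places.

0.313

E[A] = 5.25,  E[B] = 3.75
E[AB] = 20
cov(A,B) = E[AB] − E[A]E[B] = 20 − (5.25)(3.75) = 0.3125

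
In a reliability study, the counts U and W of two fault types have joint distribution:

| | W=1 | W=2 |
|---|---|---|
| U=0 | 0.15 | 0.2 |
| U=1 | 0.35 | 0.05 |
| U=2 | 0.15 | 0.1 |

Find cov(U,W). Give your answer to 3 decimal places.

-0.065

E[U] = 0.9,  E[W] = 1.35
E[UW] = 1.15
cov(U,W) = E[UW] − E[U]E[W] = 1.15 − (0.9)(1.35) = -0.065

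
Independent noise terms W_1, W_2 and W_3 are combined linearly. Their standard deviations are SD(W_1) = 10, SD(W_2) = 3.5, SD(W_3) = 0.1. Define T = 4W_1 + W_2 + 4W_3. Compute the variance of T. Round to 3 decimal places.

1612.410

var(W_1) = 100, var(W_2) = 12.25, var(W_3) = 0.01
By independence, var(T) = (4)²var(W_1) + (1)²var(W_2) + (4)²var(W_3)
= (4)²·100 + (1)²·12.25 + (4)²·0.01 = 1612.41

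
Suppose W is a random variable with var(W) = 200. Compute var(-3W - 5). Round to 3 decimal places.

1800.000

var(-3W - 5) = (-3)²·var(W) = 9·200 = 1800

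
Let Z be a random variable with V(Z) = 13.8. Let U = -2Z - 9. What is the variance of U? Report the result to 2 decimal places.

55.20

V(-2Z - 9) = (-2)²·V(Z) = 4·13.8 = 55.2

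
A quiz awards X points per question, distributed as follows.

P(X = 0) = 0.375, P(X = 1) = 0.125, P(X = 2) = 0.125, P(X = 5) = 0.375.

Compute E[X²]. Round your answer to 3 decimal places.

10.000

E[X²] = (0)²(0.375) + (1)²(0.125) + (2)²(0.125) + (5)²(0.375) = 10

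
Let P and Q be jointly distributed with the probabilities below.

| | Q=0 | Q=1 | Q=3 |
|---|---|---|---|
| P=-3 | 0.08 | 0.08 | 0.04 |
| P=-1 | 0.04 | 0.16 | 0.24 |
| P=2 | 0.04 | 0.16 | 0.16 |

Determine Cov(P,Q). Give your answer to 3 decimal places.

E[P] = -0.32,  E[Q] = 1.72
E[PQ] = -0.2
Cov(P,Q) = E[PQ] − E[P]E[Q] = -0.2 − (-0.32)(1.72) = 0.3504

0.350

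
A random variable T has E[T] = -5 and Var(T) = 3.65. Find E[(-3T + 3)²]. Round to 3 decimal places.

356.850

E[-3T + 3] = -3·-5 + 3 = 18
Var(-3T + 3) = (-3)²·3.65 = 32.85
E[(-3T + 3)²] = Var((-3T + 3)) + (E[(-3T + 3)])² = 32.85 + (18)² = 356.85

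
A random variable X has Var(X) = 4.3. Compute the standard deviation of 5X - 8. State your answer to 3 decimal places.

Var(5X - 8) = (5)²·4.3 = 107.5
sd(5X - 8) = √107.5 ≈ 10.368

10.368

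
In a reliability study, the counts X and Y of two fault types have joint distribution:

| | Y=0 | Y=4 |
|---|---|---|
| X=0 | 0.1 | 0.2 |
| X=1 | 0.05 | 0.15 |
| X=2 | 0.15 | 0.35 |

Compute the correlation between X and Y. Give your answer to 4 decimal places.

E[X] = 1.2,  E[Y] = 2.8
E[XY] = 3.4
Cov(X,Y) = E[XY] − E[X]E[Y] = 3.4 − (1.2)(2.8) = 0.04
Var(X) = 0.76,  Var(Y) = 3.36
ρ = 0.04 / √(0.76·3.36) ≈ 0.0250

0.0250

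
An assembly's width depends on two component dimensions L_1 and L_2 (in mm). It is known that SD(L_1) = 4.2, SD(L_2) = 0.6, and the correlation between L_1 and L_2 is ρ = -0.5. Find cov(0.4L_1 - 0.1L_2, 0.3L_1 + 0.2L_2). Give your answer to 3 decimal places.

2.047

Var(L_1) = (4.2)² = 17.64;  Var(L_2) = (0.6)² = 0.36
cov(L_1,L_2) = ρ·SD(L_1)·SD(L_2) = -0.5·4.2·0.6 = -1.26
cov(0.4L_1 - 0.1L_2, 0.3L_1 + 0.2L_2) = (0.4)(0.3)Var(L_1) + (-0.1)(0.2)Var(L_2) + [(0.4)(0.2) + (-0.1)(0.3)]cov(L_1,L_2)
= 0.12·17.64 + -0.02·0.36 + 0.05·-1.26 = 2.0466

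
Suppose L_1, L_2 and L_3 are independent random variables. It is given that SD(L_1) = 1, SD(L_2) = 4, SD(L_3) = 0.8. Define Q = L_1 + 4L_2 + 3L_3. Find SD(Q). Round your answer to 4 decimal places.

16.2099

var(L_1) = 1, var(L_2) = 16, var(L_3) = 0.64
By independence, var(Q) = (1)²var(L_1) + (4)²var(L_2) + (3)²var(L_3)
= (1)²·1 + (4)²·16 + (3)²·0.64 = 262.76
SD(Q) = √262.76 ≈ 16.2099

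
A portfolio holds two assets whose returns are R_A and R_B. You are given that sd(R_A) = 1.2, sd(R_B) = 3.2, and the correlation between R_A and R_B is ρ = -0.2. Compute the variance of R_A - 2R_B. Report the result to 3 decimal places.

var(R_A) = (1.2)² = 1.44;  var(R_B) = (3.2)² = 10.24
Cov(R_A,R_B) = ρ·sd(R_A)·sd(R_B) = -0.2·1.2·3.2 = -0.768
var(R_A - 2R_B) = (1)²·var(R_A) + (-2)²·var(R_B) + 2·(1)·(-2)·Cov(R_A,R_B)
= 1·1.44 + 4·10.24 + -4·-0.768 = 45.472

45.472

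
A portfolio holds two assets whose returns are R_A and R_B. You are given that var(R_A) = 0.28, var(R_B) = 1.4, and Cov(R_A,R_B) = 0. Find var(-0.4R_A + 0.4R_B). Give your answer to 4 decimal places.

var(-0.4R_A + 0.4R_B) = (-0.4)²·var(R_A) + (0.4)²·var(R_B) + 2·(-0.4)·(0.4)·Cov(R_A,R_B)
= 0.16·0.28 + 0.16·1.4 + -0.32·0 = 0.2688

0.2688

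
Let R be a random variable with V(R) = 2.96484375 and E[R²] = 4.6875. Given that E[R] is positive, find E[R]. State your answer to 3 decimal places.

(E[R])² = E[R²] − V(R) = 4.6875 − 2.96484375 = 1.72265625
E[R] = √1.72265625 = 1.3125

1.313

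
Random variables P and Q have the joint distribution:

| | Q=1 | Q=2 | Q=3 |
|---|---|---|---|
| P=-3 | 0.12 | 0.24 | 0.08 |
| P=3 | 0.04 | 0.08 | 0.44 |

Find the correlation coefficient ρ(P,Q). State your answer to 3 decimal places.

E[P] = 0.36,  E[Q] = 2.36
E[PQ] = 2.04
cov(P,Q) = E[PQ] − E[P]E[Q] = 2.04 − (0.36)(2.36) = 1.1904
var(P) = 8.8704,  var(Q) = 0.5504
ρ = 1.1904 / √(8.8704·0.5504) ≈ 0.539

0.539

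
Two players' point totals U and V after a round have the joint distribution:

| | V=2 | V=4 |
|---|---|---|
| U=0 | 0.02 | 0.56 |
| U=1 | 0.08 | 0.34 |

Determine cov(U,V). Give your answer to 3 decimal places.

-0.076

E[U] = 0.42,  E[V] = 3.8
E[UV] = 1.52
cov(U,V) = E[UV] − E[U]E[V] = 1.52 − (0.42)(3.8) = -0.076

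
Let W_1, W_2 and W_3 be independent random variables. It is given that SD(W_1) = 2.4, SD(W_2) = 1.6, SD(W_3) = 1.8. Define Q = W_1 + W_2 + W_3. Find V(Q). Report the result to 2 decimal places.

V(W_1) = 5.76, V(W_2) = 2.56, V(W_3) = 3.24
By independence, V(Q) = (1)²V(W_1) + (1)²V(W_2) + (1)²V(W_3)
= (1)²·5.76 + (1)²·2.56 + (1)²·3.24 = 11.56

11.56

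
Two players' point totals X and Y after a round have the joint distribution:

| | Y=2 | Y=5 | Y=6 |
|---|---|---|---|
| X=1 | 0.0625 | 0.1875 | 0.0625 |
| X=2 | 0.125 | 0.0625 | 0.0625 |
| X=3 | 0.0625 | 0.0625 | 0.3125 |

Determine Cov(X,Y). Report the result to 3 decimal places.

0.289

E[X] = 2.125,  E[Y] = 4.6875
E[XY] = 10.25
Cov(X,Y) = E[XY] − E[X]E[Y] = 10.25 − (2.125)(4.6875) = 0.2890625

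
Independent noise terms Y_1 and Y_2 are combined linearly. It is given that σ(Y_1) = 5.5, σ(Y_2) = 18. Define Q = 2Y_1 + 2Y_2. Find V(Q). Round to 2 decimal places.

V(Y_1) = 30.25, V(Y_2) = 324
By independence, V(Q) = (2)²V(Y_1) + (2)²V(Y_2)
= (2)²·30.25 + (2)²·324 = 1417

1417.00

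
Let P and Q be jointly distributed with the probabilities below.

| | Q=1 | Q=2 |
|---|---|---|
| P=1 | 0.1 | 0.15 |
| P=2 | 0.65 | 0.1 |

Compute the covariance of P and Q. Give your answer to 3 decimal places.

-0.088

E[P] = 1.75,  E[Q] = 1.25
E[PQ] = 2.1
Cov(P,Q) = E[PQ] − E[P]E[Q] = 2.1 − (1.75)(1.25) = -0.0875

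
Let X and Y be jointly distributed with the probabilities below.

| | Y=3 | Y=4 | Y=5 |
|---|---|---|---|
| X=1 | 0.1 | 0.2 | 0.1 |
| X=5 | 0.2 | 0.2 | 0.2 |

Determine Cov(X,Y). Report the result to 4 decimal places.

E[X] = 3.4,  E[Y] = 4
E[XY] = 13.6
Cov(X,Y) = E[XY] − E[X]E[Y] = 13.6 − (3.4)(4) = 0

0.0000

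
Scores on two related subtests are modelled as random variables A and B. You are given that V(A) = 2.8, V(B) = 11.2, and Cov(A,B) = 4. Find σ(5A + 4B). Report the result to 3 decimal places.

V(5A + 4B) = (5)²·V(A) + (4)²·V(B) + 2·(5)·(4)·Cov(A,B)
= 25·2.8 + 16·11.2 + 40·4 = 409.2
σ(5A + 4B) = √409.2 ≈ 20.229

20.229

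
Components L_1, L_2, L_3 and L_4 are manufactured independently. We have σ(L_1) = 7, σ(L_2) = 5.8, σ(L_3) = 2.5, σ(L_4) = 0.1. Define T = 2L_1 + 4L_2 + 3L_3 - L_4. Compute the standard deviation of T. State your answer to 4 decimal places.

Var(L_1) = 49, Var(L_2) = 33.64, Var(L_3) = 6.25, Var(L_4) = 0.01
By independence, Var(T) = (2)²Var(L_1) + (4)²Var(L_2) + (3)²Var(L_3) + (-1)²Var(L_4)
= (2)²·49 + (4)²·33.64 + (3)²·6.25 + (-1)²·0.01 = 790.5
σ(T) = √790.5 ≈ 28.1158

28.1158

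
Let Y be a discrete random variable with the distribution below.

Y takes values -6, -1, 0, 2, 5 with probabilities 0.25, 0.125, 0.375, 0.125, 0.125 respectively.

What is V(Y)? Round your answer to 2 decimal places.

12.19

E[Y] = (-6)(0.25) + (-1)(0.125) + (0)(0.375) + (2)(0.125) + (5)(0.125) = -0.75
E[Y²] = (-6)²(0.25) + (-1)²(0.125) + (0)²(0.375) + (2)²(0.125) + (5)²(0.125) = 12.75
V(Y) = E[Y²] − (E[Y])² = 12.75 − (-0.75)² = 12.1875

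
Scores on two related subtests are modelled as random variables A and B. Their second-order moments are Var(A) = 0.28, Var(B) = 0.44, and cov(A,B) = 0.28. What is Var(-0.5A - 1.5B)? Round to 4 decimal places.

1.4800

Var(-0.5A - 1.5B) = (-0.5)²·Var(A) + (-1.5)²·Var(B) + 2·(-0.5)·(-1.5)·cov(A,B)
= 0.25·0.28 + 2.25·0.44 + 1.5·0.28 = 1.48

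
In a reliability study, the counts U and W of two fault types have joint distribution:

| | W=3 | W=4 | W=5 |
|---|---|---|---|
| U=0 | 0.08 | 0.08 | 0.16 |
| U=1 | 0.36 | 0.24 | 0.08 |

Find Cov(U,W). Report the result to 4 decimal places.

E[U] = 0.68,  E[W] = 3.8
E[UW] = 2.44
Cov(U,W) = E[UW] − E[U]E[W] = 2.44 − (0.68)(3.8) = -0.144

-0.1440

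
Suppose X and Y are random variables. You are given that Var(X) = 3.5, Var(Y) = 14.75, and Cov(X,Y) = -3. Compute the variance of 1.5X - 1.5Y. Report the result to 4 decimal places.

54.5625

Var(1.5X - 1.5Y) = (1.5)²·Var(X) + (-1.5)²·Var(Y) + 2·(1.5)·(-1.5)·Cov(X,Y)
= 2.25·3.5 + 2.25·14.75 + -4.5·-3 = 54.5625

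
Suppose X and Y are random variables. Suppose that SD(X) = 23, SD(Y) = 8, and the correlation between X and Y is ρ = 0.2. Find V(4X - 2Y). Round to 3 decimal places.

V(X) = (23)² = 529;  V(Y) = (8)² = 64
Cov(X,Y) = ρ·SD(X)·SD(Y) = 0.2·23·8 = 36.8
V(4X - 2Y) = (4)²·V(X) + (-2)²·V(Y) + 2·(4)·(-2)·Cov(X,Y)
= 16·529 + 4·64 + -16·36.8 = 8131.2

8131.200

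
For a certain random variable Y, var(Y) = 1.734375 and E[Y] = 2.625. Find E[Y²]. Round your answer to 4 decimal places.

8.6250

E[Y²] = var(Y) + (E[Y])² = 1.734375 + (2.625)² = 8.625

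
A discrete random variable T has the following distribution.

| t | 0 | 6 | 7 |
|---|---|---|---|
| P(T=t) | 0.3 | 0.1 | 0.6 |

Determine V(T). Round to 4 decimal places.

9.9600

E[T] = (0)(0.3) + (6)(0.1) + (7)(0.6) = 4.8
E[T²] = (0)²(0.3) + (6)²(0.1) + (7)²(0.6) = 33
V(T) = E[T²] − (E[T])² = 33 − (4.8)² = 9.96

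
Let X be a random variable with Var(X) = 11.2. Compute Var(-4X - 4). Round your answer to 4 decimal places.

Var(-4X - 4) = (-4)²·Var(X) = 16·11.2 = 179.2

179.2000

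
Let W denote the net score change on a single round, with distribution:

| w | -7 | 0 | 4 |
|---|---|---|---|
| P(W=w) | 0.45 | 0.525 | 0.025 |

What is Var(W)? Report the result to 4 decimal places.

E[W] = (-7)(0.45) + (0)(0.525) + (4)(0.025) = -3.05
E[W²] = (-7)²(0.45) + (0)²(0.525) + (4)²(0.025) = 22.45
Var(W) = E[W²] − (E[W])² = 22.45 − (-3.05)² = 13.1475

13.1475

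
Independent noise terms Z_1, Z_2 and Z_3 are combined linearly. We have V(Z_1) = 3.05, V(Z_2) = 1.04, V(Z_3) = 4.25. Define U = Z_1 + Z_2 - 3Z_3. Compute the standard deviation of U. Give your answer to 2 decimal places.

6.51

By independence, V(U) = (1)²V(Z_1) + (1)²V(Z_2) + (-3)²V(Z_3)
= (1)²·3.05 + (1)²·1.04 + (-3)²·4.25 = 42.34
sd(U) = √42.34 ≈ 6.51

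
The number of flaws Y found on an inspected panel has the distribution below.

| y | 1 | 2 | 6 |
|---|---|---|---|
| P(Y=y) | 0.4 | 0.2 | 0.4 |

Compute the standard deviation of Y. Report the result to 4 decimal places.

E[Y] = (1)(0.4) + (2)(0.2) + (6)(0.4) = 3.2
E[Y²] = (1)²(0.4) + (2)²(0.2) + (6)²(0.4) = 15.6
V(Y) = E[Y²] − (E[Y])² = 15.6 − (3.2)² = 5.36
SD(Y) = √5.36 ≈ 2.3152

2.3152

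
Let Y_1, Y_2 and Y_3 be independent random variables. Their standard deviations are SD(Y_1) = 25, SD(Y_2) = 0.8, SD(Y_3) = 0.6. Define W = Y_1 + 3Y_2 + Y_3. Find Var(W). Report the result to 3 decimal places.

631.120

Var(Y_1) = 625, Var(Y_2) = 0.64, Var(Y_3) = 0.36
By independence, Var(W) = (1)²Var(Y_1) + (3)²Var(Y_2) + (1)²Var(Y_3)
= (1)²·625 + (3)²·0.64 + (1)²·0.36 = 631.12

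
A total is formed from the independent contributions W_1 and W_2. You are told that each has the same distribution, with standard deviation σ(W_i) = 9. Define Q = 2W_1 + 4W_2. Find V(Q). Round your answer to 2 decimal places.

1620.00

V(W_i) = (9)² = 81
By independence, V(Q) = (2)²V(W_1) + (4)²V(W_2)
= (2)²·81 + (4)²·81 = 1620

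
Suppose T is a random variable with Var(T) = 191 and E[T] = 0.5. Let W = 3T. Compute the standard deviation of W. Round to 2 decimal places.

Var(3T) = (3)²·191 = 1719
SD(W) = √1719 ≈ 41.46

41.46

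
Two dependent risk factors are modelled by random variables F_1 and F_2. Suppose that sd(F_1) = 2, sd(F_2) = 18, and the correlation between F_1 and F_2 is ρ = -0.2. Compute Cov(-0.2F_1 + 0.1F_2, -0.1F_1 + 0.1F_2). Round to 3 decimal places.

Var(F_1) = (2)² = 4;  Var(F_2) = (18)² = 324
Cov(F_1,F_2) = ρ·sd(F_1)·sd(F_2) = -0.2·2·18 = -7.2
Cov(-0.2F_1 + 0.1F_2, -0.1F_1 + 0.1F_2) = (-0.2)(-0.1)Var(F_1) + (0.1)(0.1)Var(F_2) + [(-0.2)(0.1) + (0.1)(-0.1)]Cov(F_1,F_2)
= 0.02·4 + 0.01·324 + -0.03·-7.2 = 3.536

3.536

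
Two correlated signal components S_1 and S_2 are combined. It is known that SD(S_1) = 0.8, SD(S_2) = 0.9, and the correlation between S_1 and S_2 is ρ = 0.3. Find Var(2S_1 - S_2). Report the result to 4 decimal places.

Var(S_1) = (0.8)² = 0.64;  Var(S_2) = (0.9)² = 0.81
Cov(S_1,S_2) = ρ·SD(S_1)·SD(S_2) = 0.3·0.8·0.9 = 0.216
Var(2S_1 - S_2) = (2)²·Var(S_1) + (-1)²·Var(S_2) + 2·(2)·(-1)·Cov(S_1,S_2)
= 4·0.64 + 1·0.81 + -4·0.216 = 2.506

2.5060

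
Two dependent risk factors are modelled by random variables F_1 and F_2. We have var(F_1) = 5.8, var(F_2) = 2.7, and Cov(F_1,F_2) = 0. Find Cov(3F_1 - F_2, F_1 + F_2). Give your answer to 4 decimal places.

14.7000

Cov(3F_1 - F_2, F_1 + F_2) = (3)(1)var(F_1) + (-1)(1)var(F_2) + [(3)(1) + (-1)(1)]Cov(F_1,F_2)
= 3·5.8 + -1·2.7 + 2·0 = 14.7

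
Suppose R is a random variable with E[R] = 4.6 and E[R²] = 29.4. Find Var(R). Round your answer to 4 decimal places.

Var(R) = 29.4 − (4.6)² = 8.24

8.2400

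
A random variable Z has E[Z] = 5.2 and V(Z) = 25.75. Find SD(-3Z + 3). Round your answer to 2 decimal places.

V(-3Z + 3) = (-3)²·25.75 = 231.75
SD(-3Z + 3) = √231.75 ≈ 15.22

15.22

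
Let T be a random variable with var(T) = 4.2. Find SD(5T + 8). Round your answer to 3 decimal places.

var(5T + 8) = (5)²·4.2 = 105
SD(5T + 8) = √105 ≈ 10.247

10.247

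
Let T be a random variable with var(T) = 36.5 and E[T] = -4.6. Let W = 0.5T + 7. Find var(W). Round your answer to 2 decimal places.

9.13

var(0.5T + 7) = (0.5)²·var(T) = 0.25·36.5 = 9.125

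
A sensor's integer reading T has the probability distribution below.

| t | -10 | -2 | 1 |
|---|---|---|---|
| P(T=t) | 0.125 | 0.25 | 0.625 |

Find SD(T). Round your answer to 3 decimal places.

E[T] = (-10)(0.125) + (-2)(0.25) + (1)(0.625) = -1.125
E[T²] = (-10)²(0.125) + (-2)²(0.25) + (1)²(0.625) = 14.125
Var(T) = E[T²] − (E[T])² = 14.125 − (-1.125)² = 12.859375
SD(T) = √12.859375 ≈ 3.586

3.586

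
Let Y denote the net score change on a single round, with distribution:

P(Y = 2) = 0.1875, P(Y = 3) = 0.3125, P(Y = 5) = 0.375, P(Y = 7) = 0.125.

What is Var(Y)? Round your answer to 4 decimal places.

2.5586

E[Y] = (2)(0.1875) + (3)(0.3125) + (5)(0.375) + (7)(0.125) = 4.0625
E[Y²] = (2)²(0.1875) + (3)²(0.3125) + (5)²(0.375) + (7)²(0.125) = 19.0625
Var(Y) = E[Y²] − (E[Y])² = 19.0625 − (4.0625)² = 2.55859375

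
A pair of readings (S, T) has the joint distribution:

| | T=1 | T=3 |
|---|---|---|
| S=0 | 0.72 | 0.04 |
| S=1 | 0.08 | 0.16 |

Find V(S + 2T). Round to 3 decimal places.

E[S] = 0.24,  E[T] = 1.4,  E[ST] = 0.56
V(S) = 0.24 − (0.24)² = 0.1824;  V(T) = 2.6 − (1.4)² = 0.64
cov(S,T) = 0.56 − (0.24)(1.4) = 0.224
V(S + 2T) = (1)²·0.1824 + (2)²·0.64 + 2·(1)·(2)·0.224 = 3.6384

3.638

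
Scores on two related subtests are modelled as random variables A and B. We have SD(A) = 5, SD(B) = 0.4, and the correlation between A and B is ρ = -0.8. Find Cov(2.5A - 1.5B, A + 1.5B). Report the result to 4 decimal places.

Var(A) = (5)² = 25;  Var(B) = (0.4)² = 0.16
Cov(A,B) = ρ·SD(A)·SD(B) = -0.8·5·0.4 = -1.6
Cov(2.5A - 1.5B, A + 1.5B) = (2.5)(1)Var(A) + (-1.5)(1.5)Var(B) + [(2.5)(1.5) + (-1.5)(1)]Cov(A,B)
= 2.5·25 + -2.25·0.16 + 2.25·-1.6 = 58.54

58.5400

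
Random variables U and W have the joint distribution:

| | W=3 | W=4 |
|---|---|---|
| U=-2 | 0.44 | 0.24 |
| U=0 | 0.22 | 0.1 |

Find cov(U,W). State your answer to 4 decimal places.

-0.0176

E[U] = -1.36,  E[W] = 3.34
E[UW] = -4.56
cov(U,W) = E[UW] − E[U]E[W] = -4.56 − (-1.36)(3.34) = -0.0176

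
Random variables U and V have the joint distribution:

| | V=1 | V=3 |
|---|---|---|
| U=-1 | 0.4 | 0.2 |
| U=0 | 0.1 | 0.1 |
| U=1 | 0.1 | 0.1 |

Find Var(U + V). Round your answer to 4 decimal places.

E[U] = -0.4,  E[V] = 1.8,  E[UV] = -0.6
Var(U) = 0.8 − (-0.4)² = 0.64;  Var(V) = 4.2 − (1.8)² = 0.96
Cov(U,V) = -0.6 − (-0.4)(1.8) = 0.12
Var(U + V) = (1)²·0.64 + (1)²·0.96 + 2·(1)·(1)·0.12 = 1.84

1.8400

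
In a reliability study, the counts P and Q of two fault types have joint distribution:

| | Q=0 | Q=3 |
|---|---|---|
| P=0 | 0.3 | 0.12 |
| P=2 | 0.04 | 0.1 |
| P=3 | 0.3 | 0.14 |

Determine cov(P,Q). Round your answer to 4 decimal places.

0.1320

E[P] = 1.6,  E[Q] = 1.08
E[PQ] = 1.86
cov(P,Q) = E[PQ] − E[P]E[Q] = 1.86 − (1.6)(1.08) = 0.132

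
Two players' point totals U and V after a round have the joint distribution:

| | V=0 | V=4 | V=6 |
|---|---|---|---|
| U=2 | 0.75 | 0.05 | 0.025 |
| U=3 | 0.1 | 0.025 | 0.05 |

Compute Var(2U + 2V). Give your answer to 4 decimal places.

16.0775

E[U] = 2.175,  E[V] = 0.75,  E[UV] = 1.9
Var(U) = 4.875 − (2.175)² = 0.144375;  Var(V) = 3.9 − (0.75)² = 3.3375
Cov(U,V) = 1.9 − (2.175)(0.75) = 0.26875
Var(2U + 2V) = (2)²·0.144375 + (2)²·3.3375 + 2·(2)·(2)·0.26875 = 16.0775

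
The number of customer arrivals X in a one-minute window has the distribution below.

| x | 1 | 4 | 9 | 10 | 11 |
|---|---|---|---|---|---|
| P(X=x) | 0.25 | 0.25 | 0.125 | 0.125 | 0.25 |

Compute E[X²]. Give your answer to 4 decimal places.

E[X²] = (1)²(0.25) + (4)²(0.25) + (9)²(0.125) + (10)²(0.125) + (11)²(0.25) = 57.125

57.1250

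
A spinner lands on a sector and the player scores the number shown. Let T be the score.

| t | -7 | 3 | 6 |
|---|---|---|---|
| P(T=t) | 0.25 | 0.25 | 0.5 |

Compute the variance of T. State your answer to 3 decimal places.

28.500

E[T] = (-7)(0.25) + (3)(0.25) + (6)(0.5) = 2
E[T²] = (-7)²(0.25) + (3)²(0.25) + (6)²(0.5) = 32.5
V(T) = E[T²] − (E[T])² = 32.5 − (2)² = 28.5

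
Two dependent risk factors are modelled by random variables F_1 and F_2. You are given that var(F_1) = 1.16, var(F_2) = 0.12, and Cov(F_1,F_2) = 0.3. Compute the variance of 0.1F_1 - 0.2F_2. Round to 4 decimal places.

0.0044

var(0.1F_1 - 0.2F_2) = (0.1)²·var(F_1) + (-0.2)²·var(F_2) + 2·(0.1)·(-0.2)·Cov(F_1,F_2)
= 0.01·1.16 + 0.04·0.12 + -0.04·0.3 = 0.0044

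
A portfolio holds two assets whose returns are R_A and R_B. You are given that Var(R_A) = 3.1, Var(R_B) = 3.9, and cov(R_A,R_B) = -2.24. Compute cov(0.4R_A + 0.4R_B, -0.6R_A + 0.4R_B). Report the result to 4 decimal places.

cov(0.4R_A + 0.4R_B, -0.6R_A + 0.4R_B) = (0.4)(-0.6)Var(R_A) + (0.4)(0.4)Var(R_B) + [(0.4)(0.4) + (0.4)(-0.6)]cov(R_A,R_B)
= -0.24·3.1 + 0.16·3.9 + -0.08·-2.24 = 0.0592

0.0592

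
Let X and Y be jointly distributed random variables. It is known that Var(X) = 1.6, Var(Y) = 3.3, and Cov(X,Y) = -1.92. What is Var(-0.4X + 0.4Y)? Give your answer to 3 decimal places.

1.398

Var(-0.4X + 0.4Y) = (-0.4)²·Var(X) + (0.4)²·Var(Y) + 2·(-0.4)·(0.4)·Cov(X,Y)
= 0.16·1.6 + 0.16·3.3 + -0.32·-1.92 = 1.3984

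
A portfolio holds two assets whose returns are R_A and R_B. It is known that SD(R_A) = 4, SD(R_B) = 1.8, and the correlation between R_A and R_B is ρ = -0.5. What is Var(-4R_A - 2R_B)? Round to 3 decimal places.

211.360

Var(R_A) = (4)² = 16;  Var(R_B) = (1.8)² = 3.24
Cov(R_A,R_B) = ρ·SD(R_A)·SD(R_B) = -0.5·4·1.8 = -3.6
Var(-4R_A - 2R_B) = (-4)²·Var(R_A) + (-2)²·Var(R_B) + 2·(-4)·(-2)·Cov(R_A,R_B)
= 16·16 + 4·3.24 + 16·-3.6 = 211.36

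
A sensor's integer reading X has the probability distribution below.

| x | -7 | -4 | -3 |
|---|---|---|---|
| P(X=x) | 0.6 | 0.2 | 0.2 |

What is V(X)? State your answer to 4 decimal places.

3.0400

E[X] = (-7)(0.6) + (-4)(0.2) + (-3)(0.2) = -5.6
E[X²] = (-7)²(0.6) + (-4)²(0.2) + (-3)²(0.2) = 34.4
V(X) = E[X²] − (E[X])² = 34.4 − (-5.6)² = 3.04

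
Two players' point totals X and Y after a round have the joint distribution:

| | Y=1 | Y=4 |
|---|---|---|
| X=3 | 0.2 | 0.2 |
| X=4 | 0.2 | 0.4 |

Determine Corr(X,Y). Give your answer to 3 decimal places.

0.167

E[X] = 3.6,  E[Y] = 2.8
E[XY] = 10.2
Cov(X,Y) = E[XY] − E[X]E[Y] = 10.2 − (3.6)(2.8) = 0.12
Var(X) = 0.24,  Var(Y) = 2.16
ρ = 0.12 / √(0.24·2.16) ≈ 0.167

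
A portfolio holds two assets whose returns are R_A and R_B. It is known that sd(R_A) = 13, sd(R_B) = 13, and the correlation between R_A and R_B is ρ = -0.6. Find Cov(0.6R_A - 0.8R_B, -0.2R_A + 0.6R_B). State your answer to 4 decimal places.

Var(R_A) = (13)² = 169;  Var(R_B) = (13)² = 169
Cov(R_A,R_B) = ρ·sd(R_A)·sd(R_B) = -0.6·13·13 = -101.4
Cov(0.6R_A - 0.8R_B, -0.2R_A + 0.6R_B) = (0.6)(-0.2)Var(R_A) + (-0.8)(0.6)Var(R_B) + [(0.6)(0.6) + (-0.8)(-0.2)]Cov(R_A,R_B)
= -0.12·169 + -0.48·169 + 0.52·-101.4 = -154.128

-154.1280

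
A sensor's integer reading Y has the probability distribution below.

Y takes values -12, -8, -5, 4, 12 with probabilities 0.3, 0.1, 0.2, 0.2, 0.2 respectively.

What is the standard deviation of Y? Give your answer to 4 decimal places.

E[Y] = (-12)(0.3) + (-8)(0.1) + (-5)(0.2) + (4)(0.2) + (12)(0.2) = -2.2
E[Y²] = (-12)²(0.3) + (-8)²(0.1) + (-5)²(0.2) + (4)²(0.2) + (12)²(0.2) = 86.6
Var(Y) = E[Y²] − (E[Y])² = 86.6 − (-2.2)² = 81.76
SD(Y) = √81.76 ≈ 9.0421

9.0421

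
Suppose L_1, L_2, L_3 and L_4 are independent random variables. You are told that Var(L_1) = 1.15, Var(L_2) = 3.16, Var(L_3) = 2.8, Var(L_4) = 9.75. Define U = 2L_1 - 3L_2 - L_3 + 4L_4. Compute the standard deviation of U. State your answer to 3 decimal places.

13.851

By independence, Var(U) = (2)²Var(L_1) + (-3)²Var(L_2) + (-1)²Var(L_3) + (4)²Var(L_4)
= (2)²·1.15 + (-3)²·3.16 + (-1)²·2.8 + (4)²·9.75 = 191.84
SD(U) = √191.84 ≈ 13.851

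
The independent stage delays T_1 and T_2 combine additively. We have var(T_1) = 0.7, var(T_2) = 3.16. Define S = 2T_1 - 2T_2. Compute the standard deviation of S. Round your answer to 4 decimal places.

3.9294

By independence, var(S) = (2)²var(T_1) + (-2)²var(T_2)
= (2)²·0.7 + (-2)²·3.16 = 15.44
sd(S) = √15.44 ≈ 3.9294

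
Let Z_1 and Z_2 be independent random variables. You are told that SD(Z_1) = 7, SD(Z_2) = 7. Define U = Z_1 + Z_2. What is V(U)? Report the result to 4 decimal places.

98.0000

V(Z_1) = 49, V(Z_2) = 49
By independence, V(U) = (1)²V(Z_1) + (1)²V(Z_2)
= (1)²·49 + (1)²·49 = 98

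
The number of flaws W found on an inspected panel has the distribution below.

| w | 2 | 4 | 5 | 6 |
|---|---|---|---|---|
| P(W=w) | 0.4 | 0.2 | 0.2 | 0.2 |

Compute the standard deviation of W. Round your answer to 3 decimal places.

E[W] = (2)(0.4) + (4)(0.2) + (5)(0.2) + (6)(0.2) = 3.8
E[W²] = (2)²(0.4) + (4)²(0.2) + (5)²(0.2) + (6)²(0.2) = 17
Var(W) = E[W²] − (E[W])² = 17 − (3.8)² = 2.56
σ(W) = √2.56 ≈ 1.600

1.600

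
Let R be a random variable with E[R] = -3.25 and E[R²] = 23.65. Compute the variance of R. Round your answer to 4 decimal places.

V(R) = 23.65 − (-3.25)² = 13.0875

13.0875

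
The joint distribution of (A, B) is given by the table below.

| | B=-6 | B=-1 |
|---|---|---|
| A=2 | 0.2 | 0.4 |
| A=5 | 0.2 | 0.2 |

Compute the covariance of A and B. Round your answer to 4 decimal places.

E[A] = 3.2,  E[B] = -3
E[AB] = -10.2
Cov(A,B) = E[AB] − E[A]E[B] = -10.2 − (3.2)(-3) = -0.6

-0.6000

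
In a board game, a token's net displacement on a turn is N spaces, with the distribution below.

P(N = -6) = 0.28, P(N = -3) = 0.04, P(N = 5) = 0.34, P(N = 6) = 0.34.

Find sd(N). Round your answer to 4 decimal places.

E[N] = (-6)(0.28) + (-3)(0.04) + (5)(0.34) + (6)(0.34) = 1.94
E[N²] = (-6)²(0.28) + (-3)²(0.04) + (5)²(0.34) + (6)²(0.34) = 31.18
V(N) = E[N²] − (E[N])² = 31.18 − (1.94)² = 27.4164
sd(N) = √27.4164 ≈ 5.2361

5.2361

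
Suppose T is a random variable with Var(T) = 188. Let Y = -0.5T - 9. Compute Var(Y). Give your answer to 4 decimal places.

47.0000

Var(-0.5T - 9) = (-0.5)²·Var(T) = 0.25·188 = 47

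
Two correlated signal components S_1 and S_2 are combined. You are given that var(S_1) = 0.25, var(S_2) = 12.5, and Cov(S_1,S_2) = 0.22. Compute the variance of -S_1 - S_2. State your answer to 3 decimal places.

var(-S_1 - S_2) = (-1)²·var(S_1) + (-1)²·var(S_2) + 2·(-1)·(-1)·Cov(S_1,S_2)
= 1·0.25 + 1·12.5 + 2·0.22 = 13.19

13.190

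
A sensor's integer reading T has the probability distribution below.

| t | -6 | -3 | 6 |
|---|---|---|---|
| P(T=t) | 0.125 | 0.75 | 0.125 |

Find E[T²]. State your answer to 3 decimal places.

E[T²] = (-6)²(0.125) + (-3)²(0.75) + (6)²(0.125) = 15.75

15.750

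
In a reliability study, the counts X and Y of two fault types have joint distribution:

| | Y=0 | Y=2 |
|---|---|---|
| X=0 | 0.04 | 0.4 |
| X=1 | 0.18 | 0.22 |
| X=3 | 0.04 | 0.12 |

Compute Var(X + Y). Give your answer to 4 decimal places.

1.5504

E[X] = 0.88,  E[Y] = 1.48,  E[XY] = 1.16
Var(X) = 1.84 − (0.88)² = 1.0656;  Var(Y) = 2.96 − (1.48)² = 0.7696
cov(X,Y) = 1.16 − (0.88)(1.48) = -0.1424
Var(X + Y) = (1)²·1.0656 + (1)²·0.7696 + 2·(1)·(1)·-0.1424 = 1.5504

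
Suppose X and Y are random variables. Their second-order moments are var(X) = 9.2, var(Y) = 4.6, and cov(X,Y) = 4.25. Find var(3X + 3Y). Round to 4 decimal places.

200.7000

var(3X + 3Y) = (3)²·var(X) + (3)²·var(Y) + 2·(3)·(3)·cov(X,Y)
= 9·9.2 + 9·4.6 + 18·4.25 = 200.7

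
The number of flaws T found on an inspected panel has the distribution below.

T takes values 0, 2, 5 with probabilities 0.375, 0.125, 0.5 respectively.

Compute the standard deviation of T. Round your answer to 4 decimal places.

2.3318

E[T] = (0)(0.375) + (2)(0.125) + (5)(0.5) = 2.75
E[T²] = (0)²(0.375) + (2)²(0.125) + (5)²(0.5) = 13
Var(T) = E[T²] − (E[T])² = 13 − (2.75)² = 5.4375
SD(T) = √5.4375 ≈ 2.3318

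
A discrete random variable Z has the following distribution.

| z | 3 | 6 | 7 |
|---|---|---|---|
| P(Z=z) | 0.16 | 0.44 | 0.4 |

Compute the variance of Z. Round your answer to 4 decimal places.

E[Z] = (3)(0.16) + (6)(0.44) + (7)(0.4) = 5.92
E[Z²] = (3)²(0.16) + (6)²(0.44) + (7)²(0.4) = 36.88
V(Z) = E[Z²] − (E[Z])² = 36.88 − (5.92)² = 1.8336

1.8336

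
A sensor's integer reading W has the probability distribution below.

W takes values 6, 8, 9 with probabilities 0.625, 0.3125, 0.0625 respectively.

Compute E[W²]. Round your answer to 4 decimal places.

E[W²] = (6)²(0.625) + (8)²(0.3125) + (9)²(0.0625) = 47.5625

47.5625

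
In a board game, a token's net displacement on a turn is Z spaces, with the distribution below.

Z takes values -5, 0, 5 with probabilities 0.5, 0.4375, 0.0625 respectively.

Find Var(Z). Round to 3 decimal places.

E[Z] = (-5)(0.5) + (0)(0.4375) + (5)(0.0625) = -2.1875
E[Z²] = (-5)²(0.5) + (0)²(0.4375) + (5)²(0.0625) = 14.0625
Var(Z) = E[Z²] − (E[Z])² = 14.0625 − (-2.1875)² = 9.27734375

9.277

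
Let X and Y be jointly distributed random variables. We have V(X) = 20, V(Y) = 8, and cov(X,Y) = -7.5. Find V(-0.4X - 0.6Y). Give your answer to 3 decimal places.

2.480

V(-0.4X - 0.6Y) = (-0.4)²·V(X) + (-0.6)²·V(Y) + 2·(-0.4)·(-0.6)·cov(X,Y)
= 0.16·20 + 0.36·8 + 0.48·-7.5 = 2.48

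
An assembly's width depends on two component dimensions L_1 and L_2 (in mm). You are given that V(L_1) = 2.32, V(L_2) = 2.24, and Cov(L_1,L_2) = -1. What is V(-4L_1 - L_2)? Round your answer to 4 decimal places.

31.3600

V(-4L_1 - L_2) = (-4)²·V(L_1) + (-1)²·V(L_2) + 2·(-4)·(-1)·Cov(L_1,L_2)
= 16·2.32 + 1·2.24 + 8·-1 = 31.36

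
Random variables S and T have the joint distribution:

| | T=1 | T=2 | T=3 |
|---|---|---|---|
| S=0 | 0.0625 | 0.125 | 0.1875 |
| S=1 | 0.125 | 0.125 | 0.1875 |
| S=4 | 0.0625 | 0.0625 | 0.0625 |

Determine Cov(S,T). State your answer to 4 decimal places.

E[S] = 1.1875,  E[T] = 2.1875
E[ST] = 2.4375
Cov(S,T) = E[ST] − E[S]E[T] = 2.4375 − (1.1875)(2.1875) = -0.16015625

-0.1602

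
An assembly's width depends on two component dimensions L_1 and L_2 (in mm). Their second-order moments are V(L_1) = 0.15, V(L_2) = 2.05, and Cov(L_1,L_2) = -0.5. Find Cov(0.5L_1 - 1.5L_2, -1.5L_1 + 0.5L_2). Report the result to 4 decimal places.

Cov(0.5L_1 - 1.5L_2, -1.5L_1 + 0.5L_2) = (0.5)(-1.5)V(L_1) + (-1.5)(0.5)V(L_2) + [(0.5)(0.5) + (-1.5)(-1.5)]Cov(L_1,L_2)
= -0.75·0.15 + -0.75·2.05 + 2.5·-0.5 = -2.9

-2.9000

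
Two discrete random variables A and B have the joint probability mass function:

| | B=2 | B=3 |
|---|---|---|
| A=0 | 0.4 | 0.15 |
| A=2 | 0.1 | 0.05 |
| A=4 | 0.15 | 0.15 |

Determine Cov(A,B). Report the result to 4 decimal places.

E[A] = 1.5,  E[B] = 2.35
E[AB] = 3.7
Cov(A,B) = E[AB] − E[A]E[B] = 3.7 − (1.5)(2.35) = 0.175

0.1750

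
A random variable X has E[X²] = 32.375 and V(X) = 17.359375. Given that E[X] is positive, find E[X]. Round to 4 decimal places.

3.8750

(E[X])² = E[X²] − V(X) = 32.375 − 17.359375 = 15.015625
E[X] = √15.015625 = 3.875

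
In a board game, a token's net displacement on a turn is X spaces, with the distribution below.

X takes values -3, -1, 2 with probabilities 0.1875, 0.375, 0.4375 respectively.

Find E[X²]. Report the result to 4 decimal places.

3.8125

E[X²] = (-3)²(0.1875) + (-1)²(0.375) + (2)²(0.4375) = 3.8125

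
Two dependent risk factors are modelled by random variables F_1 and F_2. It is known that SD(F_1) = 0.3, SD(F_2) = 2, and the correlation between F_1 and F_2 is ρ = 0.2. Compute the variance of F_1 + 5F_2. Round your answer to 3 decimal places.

101.290

Var(F_1) = (0.3)² = 0.09;  Var(F_2) = (2)² = 4
cov(F_1,F_2) = ρ·SD(F_1)·SD(F_2) = 0.2·0.3·2 = 0.12
Var(F_1 + 5F_2) = (1)²·Var(F_1) + (5)²·Var(F_2) + 2·(1)·(5)·cov(F_1,F_2)
= 1·0.09 + 25·4 + 10·0.12 = 101.29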